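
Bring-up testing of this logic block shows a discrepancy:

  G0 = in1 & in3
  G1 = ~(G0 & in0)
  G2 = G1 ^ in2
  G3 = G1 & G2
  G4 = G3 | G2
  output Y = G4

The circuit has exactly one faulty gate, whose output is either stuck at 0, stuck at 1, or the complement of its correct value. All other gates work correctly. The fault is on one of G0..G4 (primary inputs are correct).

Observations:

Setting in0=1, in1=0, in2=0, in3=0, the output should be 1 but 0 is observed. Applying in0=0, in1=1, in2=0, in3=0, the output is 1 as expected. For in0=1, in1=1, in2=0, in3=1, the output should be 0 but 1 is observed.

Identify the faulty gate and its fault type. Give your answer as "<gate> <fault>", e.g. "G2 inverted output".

Fault-free values for test 1 (in0=1, in1=0, in2=0, in3=0): G0=0, G1=1, G2=1, G3=1, G4=1, giving Y=1. Observed 0.
Test 1: faults giving observed 0 are {G0 stuck-at-1, G0 inverted output, G1 stuck-at-0, G1 inverted output, G2 stuck-at-0, G2 inverted output, G4 stuck-at-0, G4 inverted output}.
Test 2 (in0=0, in1=1, in2=0, in3=0): fault-free G0=0, G1=1, G2=1, G3=1, G4=1 → 1; observed 1. Eliminates G1 stuck-at-0, G1 inverted output, G2 stuck-at-0, G2 inverted output, G4 stuck-at-0, G4 inverted output.
Test 3 (in0=1, in1=1, in2=0, in3=1): fault-free G0=1, G1=0, G2=0, G3=0, G4=0 → 0; observed 1. Eliminates G0 stuck-at-1.
Only G0 inverted output is consistent with every test.

G0 inverted output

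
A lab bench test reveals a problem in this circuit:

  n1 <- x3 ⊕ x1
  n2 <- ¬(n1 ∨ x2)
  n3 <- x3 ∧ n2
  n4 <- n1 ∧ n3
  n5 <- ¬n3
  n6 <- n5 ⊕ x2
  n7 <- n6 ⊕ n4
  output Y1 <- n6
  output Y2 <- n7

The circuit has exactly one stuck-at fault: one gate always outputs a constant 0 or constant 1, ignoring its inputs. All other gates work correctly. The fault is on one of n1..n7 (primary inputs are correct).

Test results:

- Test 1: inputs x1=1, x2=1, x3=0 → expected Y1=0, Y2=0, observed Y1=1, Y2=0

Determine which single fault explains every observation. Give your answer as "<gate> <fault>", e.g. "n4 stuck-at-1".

Fault-free values for test 1 (x1=1, x2=1, x3=0): n1=1, n2=0, n3=0, n4=0, n5=1, n6=0, n7=0, giving Y1=0, Y2=0. Observed Y1=1, Y2=0.
Test 1: faults giving observed Y1=1, Y2=0 are {n3 stuck-at-1}.
Only n3 stuck-at-1 is consistent with every test.

n3 stuck-at-1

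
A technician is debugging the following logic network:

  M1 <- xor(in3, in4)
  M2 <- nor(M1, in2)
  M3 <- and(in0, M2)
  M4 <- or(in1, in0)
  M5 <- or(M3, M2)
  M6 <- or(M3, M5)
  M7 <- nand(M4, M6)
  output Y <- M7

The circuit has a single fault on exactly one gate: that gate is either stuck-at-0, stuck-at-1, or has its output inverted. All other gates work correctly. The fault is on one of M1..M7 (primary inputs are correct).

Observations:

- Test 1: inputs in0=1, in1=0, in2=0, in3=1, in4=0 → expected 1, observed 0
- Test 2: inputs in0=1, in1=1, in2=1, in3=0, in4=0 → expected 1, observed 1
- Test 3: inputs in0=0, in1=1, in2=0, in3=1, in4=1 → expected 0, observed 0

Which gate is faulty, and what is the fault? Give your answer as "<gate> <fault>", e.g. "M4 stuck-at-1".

Fault-free values for test 1 (in0=1, in1=0, in2=0, in3=1, in4=0): M1=1, M2=0, M3=0, M4=1, M5=0, M6=0, M7=1, giving Y=1. Observed 0.
Test 1: faults giving observed 0 are {M1 stuck-at-0, M1 inverted output, M2 stuck-at-1, M2 inverted output, M3 stuck-at-1, M3 inverted output, M5 stuck-at-1, M5 inverted output, M6 stuck-at-1, M6 inverted output, M7 stuck-at-0, M7 inverted output}.
Test 2 (in0=1, in1=1, in2=1, in3=0, in4=0): fault-free M1=0, M2=0, M3=0, M4=1, M5=0, M6=0, M7=1 → 1; observed 1. Eliminates M2 stuck-at-1, M2 inverted output, M3 stuck-at-1, M3 inverted output, M5 stuck-at-1, M5 inverted output, M6 stuck-at-1, M6 inverted output, M7 stuck-at-0, M7 inverted output.
Test 3 (in0=0, in1=1, in2=0, in3=1, in4=1): fault-free M1=0, M2=1, M3=0, M4=1, M5=1, M6=1, M7=0 → 0; observed 0. Eliminates M1 inverted output.
Only M1 stuck-at-0 is consistent with every test.

M1 stuck-at-0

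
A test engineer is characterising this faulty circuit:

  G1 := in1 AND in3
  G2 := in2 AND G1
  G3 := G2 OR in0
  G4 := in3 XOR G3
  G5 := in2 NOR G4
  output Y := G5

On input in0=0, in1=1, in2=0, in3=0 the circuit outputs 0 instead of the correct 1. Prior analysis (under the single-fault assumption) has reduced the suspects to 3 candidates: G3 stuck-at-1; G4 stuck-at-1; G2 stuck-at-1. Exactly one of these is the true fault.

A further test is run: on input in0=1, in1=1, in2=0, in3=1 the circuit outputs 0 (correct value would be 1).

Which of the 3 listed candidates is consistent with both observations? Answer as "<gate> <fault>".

G4 stuck-at-1

Evaluate each candidate on input in0=1, in1=1, in2=0, in3=1:
  G3 stuck-at-1: G1=1, G2=0, G3=1 [stuck-at-1], G4=0, G5=1 → 1 — eliminated
  G4 stuck-at-1: G1=1, G2=0, G3=1, G4=1 [stuck-at-1], G5=0 → 0 — matches
  G2 stuck-at-1: G1=1, G2=1 [stuck-at-1], G3=1, G4=0, G5=1 → 1 — eliminated
Only G4 stuck-at-1 reproduces the observed 0.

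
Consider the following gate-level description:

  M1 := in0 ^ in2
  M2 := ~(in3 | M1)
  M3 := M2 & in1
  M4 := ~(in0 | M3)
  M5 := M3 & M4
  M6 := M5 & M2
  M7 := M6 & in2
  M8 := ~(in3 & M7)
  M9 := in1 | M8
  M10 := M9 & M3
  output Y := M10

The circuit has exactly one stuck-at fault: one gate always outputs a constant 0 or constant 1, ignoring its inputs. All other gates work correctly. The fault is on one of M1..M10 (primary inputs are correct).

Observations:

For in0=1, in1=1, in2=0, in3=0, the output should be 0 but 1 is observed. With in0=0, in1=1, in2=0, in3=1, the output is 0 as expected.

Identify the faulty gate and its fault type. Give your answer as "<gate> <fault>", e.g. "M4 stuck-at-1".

Fault-free values for test 1 (in0=1, in1=1, in2=0, in3=0): M1=1, M2=0, M3=0, M4=0, M5=0, M6=0, M7=0, M8=1, M9=1, M10=0, giving Y=0. Observed 1.
Test 1: faults giving observed 1 are {M1 stuck-at-0, M2 stuck-at-1, M3 stuck-at-1, M10 stuck-at-1}.
Test 2 (in0=0, in1=1, in2=0, in3=1): fault-free M1=0, M2=0, M3=0, M4=1, M5=0, M6=0, M7=0, M8=1, M9=1, M10=0 → 0; observed 0. Eliminates M2 stuck-at-1, M3 stuck-at-1, M10 stuck-at-1.
Only M1 stuck-at-0 is consistent with every test.

M1 stuck-at-0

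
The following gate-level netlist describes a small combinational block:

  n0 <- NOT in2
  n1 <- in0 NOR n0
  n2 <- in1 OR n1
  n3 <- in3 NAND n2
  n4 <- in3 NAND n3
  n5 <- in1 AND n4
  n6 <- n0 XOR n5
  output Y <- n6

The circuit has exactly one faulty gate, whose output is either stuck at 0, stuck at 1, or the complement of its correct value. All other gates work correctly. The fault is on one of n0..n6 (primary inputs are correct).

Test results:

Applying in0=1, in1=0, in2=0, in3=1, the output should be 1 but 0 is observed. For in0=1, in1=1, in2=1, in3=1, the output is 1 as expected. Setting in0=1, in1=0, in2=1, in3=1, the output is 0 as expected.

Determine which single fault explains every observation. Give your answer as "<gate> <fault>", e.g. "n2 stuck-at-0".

Fault-free values for test 1 (in0=1, in1=0, in2=0, in3=1): n0=1, n1=0, n2=0, n3=1, n4=0, n5=0, n6=1, giving Y=1. Observed 0.
Test 1: faults giving observed 0 are {n0 stuck-at-0, n0 inverted output, n5 stuck-at-1, n5 inverted output, n6 stuck-at-0, n6 inverted output}.
Test 2 (in0=1, in1=1, in2=1, in3=1): fault-free n0=0, n1=0, n2=1, n3=0, n4=1, n5=1, n6=1 → 1; observed 1. Eliminates n0 inverted output, n5 inverted output, n6 stuck-at-0, n6 inverted output.
Test 3 (in0=1, in1=0, in2=1, in3=1): fault-free n0=0, n1=0, n2=0, n3=1, n4=0, n5=0, n6=0 → 0; observed 0. Eliminates n5 stuck-at-1.
Only n0 stuck-at-0 is consistent with every test.

n0 stuck-at-0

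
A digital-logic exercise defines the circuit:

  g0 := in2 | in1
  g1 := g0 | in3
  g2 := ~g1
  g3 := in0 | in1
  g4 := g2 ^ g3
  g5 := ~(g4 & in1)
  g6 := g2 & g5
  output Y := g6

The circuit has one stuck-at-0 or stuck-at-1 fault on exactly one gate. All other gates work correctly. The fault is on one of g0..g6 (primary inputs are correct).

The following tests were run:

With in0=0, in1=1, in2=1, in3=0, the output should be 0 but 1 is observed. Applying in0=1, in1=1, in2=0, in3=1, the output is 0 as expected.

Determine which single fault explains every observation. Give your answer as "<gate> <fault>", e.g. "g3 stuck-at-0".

Fault-free values for test 1 (in0=0, in1=1, in2=1, in3=0): g0=1, g1=1, g2=0, g3=1, g4=1, g5=0, g6=0, giving Y=0. Observed 1.
Test 1: faults giving observed 1 are {g0 stuck-at-0, g1 stuck-at-0, g2 stuck-at-1, g6 stuck-at-1}.
Test 2 (in0=1, in1=1, in2=0, in3=1): fault-free g0=1, g1=1, g2=0, g3=1, g4=1, g5=0, g6=0 → 0; observed 0. Eliminates g1 stuck-at-0, g2 stuck-at-1, g6 stuck-at-1.
Only g0 stuck-at-0 is consistent with every test.

g0 stuck-at-0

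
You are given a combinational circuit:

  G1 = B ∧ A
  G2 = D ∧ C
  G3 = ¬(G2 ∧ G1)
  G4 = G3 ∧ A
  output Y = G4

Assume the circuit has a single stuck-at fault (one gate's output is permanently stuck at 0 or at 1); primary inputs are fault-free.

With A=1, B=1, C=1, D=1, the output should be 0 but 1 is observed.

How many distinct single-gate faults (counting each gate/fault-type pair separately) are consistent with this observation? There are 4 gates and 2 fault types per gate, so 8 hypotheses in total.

4

Fault-free: G1=1, G2=1, G3=0, G4=0 → 0. Observed 1.
  G1 stuck-at-0: output 1 ✓
  G1 stuck-at-1: output 0 ✗
  G2 stuck-at-0: output 1 ✓
  G2 stuck-at-1: output 0 ✗
  G3 stuck-at-0: output 0 ✗
  G3 stuck-at-1: output 1 ✓
  G4 stuck-at-0: output 0 ✗
  G4 stuck-at-1: output 1 ✓
Consistent faults: {G1 stuck-at-0, G2 stuck-at-0, G3 stuck-at-1, G4 stuck-at-1} — 4 in all.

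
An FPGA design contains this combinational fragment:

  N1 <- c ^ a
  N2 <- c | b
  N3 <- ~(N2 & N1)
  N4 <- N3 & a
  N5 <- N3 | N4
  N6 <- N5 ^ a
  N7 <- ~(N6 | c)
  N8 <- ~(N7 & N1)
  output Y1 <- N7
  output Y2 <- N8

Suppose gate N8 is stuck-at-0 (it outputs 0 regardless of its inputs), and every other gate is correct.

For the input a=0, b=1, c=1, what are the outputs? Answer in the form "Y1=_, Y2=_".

Propagate with N8 forced: N1=1, N2=1, N3=0, N4=0, N5=0, N6=0, N7=0, N8=0 [stuck-at-0].
So the outputs are Y1=0, Y2=0. (Without the fault they would be Y1=0, Y2=1.)

Y1=0, Y2=0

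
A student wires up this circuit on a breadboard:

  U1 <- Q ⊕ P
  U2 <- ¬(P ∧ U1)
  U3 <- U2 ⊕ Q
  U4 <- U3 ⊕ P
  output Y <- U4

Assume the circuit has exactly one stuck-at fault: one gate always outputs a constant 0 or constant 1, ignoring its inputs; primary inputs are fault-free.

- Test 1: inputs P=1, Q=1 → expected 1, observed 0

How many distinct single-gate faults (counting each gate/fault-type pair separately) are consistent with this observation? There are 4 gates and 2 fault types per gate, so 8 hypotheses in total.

4

Fault-free: U1=0, U2=1, U3=0, U4=1 → 1. Observed 0.
  U1 stuck-at-0: output 1 ✗
  U1 stuck-at-1: output 0 ✓
  U2 stuck-at-0: output 0 ✓
  U2 stuck-at-1: output 1 ✗
  U3 stuck-at-0: output 1 ✗
  U3 stuck-at-1: output 0 ✓
  U4 stuck-at-0: output 0 ✓
  U4 stuck-at-1: output 1 ✗
Consistent faults: {U1 stuck-at-1, U2 stuck-at-0, U3 stuck-at-1, U4 stuck-at-0} — 4 in all.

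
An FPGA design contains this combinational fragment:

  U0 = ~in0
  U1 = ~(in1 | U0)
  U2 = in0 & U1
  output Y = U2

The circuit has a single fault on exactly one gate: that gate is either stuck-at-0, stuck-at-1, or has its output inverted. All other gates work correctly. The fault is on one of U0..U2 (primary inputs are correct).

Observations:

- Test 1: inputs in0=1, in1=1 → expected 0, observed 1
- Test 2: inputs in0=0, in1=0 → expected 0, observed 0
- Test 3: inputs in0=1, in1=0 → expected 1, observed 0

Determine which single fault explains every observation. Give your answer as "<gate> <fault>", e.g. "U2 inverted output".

Fault-free values for test 1 (in0=1, in1=1): U0=0, U1=0, U2=0, giving Y=0. Observed 1.
Test 1: faults giving observed 1 are {U1 stuck-at-1, U1 inverted output, U2 stuck-at-1, U2 inverted output}.
Test 2 (in0=0, in1=0): fault-free U0=1, U1=0, U2=0 → 0; observed 0. Eliminates U2 stuck-at-1, U2 inverted output.
Test 3 (in0=1, in1=0): fault-free U0=0, U1=1, U2=1 → 1; observed 0. Eliminates U1 stuck-at-1.
Only U1 inverted output is consistent with every test.

U1 inverted output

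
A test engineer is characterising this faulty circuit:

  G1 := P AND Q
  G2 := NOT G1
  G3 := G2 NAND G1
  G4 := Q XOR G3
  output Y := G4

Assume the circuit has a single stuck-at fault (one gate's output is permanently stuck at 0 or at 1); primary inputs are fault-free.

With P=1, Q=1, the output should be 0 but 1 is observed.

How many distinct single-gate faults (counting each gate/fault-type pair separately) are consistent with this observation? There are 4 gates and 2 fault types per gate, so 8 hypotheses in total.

Fault-free: G1=1, G2=0, G3=1, G4=0 → 0. Observed 1.
  G1 stuck-at-0: output 0 ✗
  G1 stuck-at-1: output 0 ✗
  G2 stuck-at-0: output 0 ✗
  G2 stuck-at-1: output 1 ✓
  G3 stuck-at-0: output 1 ✓
  G3 stuck-at-1: output 0 ✗
  G4 stuck-at-0: output 0 ✗
  G4 stuck-at-1: output 1 ✓
Consistent faults: {G2 stuck-at-1, G3 stuck-at-0, G4 stuck-at-1} — 3 in all.

3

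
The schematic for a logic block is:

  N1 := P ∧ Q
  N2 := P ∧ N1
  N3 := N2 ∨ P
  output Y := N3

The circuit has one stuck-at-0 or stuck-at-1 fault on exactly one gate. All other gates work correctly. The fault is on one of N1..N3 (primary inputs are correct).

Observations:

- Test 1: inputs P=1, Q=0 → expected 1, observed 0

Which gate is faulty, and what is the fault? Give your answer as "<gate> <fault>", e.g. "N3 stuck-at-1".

N3 stuck-at-0

Fault-free values for test 1 (P=1, Q=0): N1=0, N2=0, N3=1, giving Y=1. Observed 0.
Test 1: faults giving observed 0 are {N3 stuck-at-0}.
Only N3 stuck-at-0 is consistent with every test.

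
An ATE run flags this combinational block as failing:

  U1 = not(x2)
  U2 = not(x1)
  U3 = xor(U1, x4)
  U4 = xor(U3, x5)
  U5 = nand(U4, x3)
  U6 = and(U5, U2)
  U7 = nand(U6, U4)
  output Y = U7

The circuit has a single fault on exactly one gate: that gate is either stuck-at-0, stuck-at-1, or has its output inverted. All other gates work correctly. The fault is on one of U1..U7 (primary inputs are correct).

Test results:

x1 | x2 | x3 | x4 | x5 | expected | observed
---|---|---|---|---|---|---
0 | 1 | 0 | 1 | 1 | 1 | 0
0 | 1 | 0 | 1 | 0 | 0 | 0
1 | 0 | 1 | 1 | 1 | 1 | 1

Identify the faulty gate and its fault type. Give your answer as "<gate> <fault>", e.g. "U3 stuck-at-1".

Fault-free values for test 1 (x1=0, x2=1, x3=0, x4=1, x5=1): U1=0, U2=1, U3=1, U4=0, U5=1, U6=1, U7=1, giving Y=1. Observed 0.
Test 1: faults giving observed 0 are {U1 stuck-at-1, U1 inverted output, U3 stuck-at-0, U3 inverted output, U4 stuck-at-1, U4 inverted output, U7 stuck-at-0, U7 inverted output}.
Test 2 (x1=0, x2=1, x3=0, x4=1, x5=0): fault-free U1=0, U2=1, U3=1, U4=1, U5=1, U6=1, U7=0 → 0; observed 0. Eliminates U1 stuck-at-1, U1 inverted output, U3 stuck-at-0, U3 inverted output, U4 inverted output, U7 inverted output.
Test 3 (x1=1, x2=0, x3=1, x4=1, x5=1): fault-free U1=1, U2=0, U3=0, U4=1, U5=0, U6=0, U7=1 → 1; observed 1. Eliminates U7 stuck-at-0.
Only U4 stuck-at-1 is consistent with every test.

U4 stuck-at-1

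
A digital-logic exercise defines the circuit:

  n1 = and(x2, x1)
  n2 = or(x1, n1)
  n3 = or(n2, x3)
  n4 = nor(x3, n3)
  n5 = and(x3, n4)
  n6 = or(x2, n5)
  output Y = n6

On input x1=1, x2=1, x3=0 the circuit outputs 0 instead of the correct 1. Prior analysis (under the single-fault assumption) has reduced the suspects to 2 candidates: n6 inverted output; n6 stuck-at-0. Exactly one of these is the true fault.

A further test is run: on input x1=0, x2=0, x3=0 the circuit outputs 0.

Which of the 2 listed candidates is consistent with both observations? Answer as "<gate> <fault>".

Evaluate each candidate on input x1=0, x2=0, x3=0:
  n6 inverted output: n1=0, n2=0, n3=0, n4=1, n5=0, n6=1 [inverted output] → 1 — eliminated
  n6 stuck-at-0: n1=0, n2=0, n3=0, n4=1, n5=0, n6=0 [stuck-at-0] → 0 — matches
Only n6 stuck-at-0 reproduces the observed 0.

n6 stuck-at-0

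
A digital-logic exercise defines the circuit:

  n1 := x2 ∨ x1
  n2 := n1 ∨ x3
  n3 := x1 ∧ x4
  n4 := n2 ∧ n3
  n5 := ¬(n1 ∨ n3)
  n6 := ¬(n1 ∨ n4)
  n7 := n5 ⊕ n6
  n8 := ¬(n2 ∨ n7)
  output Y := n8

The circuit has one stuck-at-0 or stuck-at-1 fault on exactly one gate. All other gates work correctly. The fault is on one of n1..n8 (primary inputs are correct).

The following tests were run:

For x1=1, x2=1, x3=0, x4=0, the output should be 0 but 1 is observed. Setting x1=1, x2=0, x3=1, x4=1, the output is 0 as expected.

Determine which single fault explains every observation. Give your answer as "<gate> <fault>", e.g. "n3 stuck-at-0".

Fault-free values for test 1 (x1=1, x2=1, x3=0, x4=0): n1=1, n2=1, n3=0, n4=0, n5=0, n6=0, n7=0, n8=0, giving Y=0. Observed 1.
Test 1: faults giving observed 1 are {n1 stuck-at-0, n2 stuck-at-0, n8 stuck-at-1}.
Test 2 (x1=1, x2=0, x3=1, x4=1): fault-free n1=1, n2=1, n3=1, n4=1, n5=0, n6=0, n7=0, n8=0 → 0; observed 0. Eliminates n2 stuck-at-0, n8 stuck-at-1.
Only n1 stuck-at-0 is consistent with every test.

n1 stuck-at-0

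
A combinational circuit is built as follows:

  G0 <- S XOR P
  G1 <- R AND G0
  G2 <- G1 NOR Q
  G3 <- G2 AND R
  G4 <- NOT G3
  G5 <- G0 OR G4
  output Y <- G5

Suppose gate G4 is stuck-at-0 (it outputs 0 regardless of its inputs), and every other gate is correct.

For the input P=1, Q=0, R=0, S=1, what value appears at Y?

Propagate with G4 forced: G0=0, G1=0, G2=1, G3=0, G4=0 [stuck-at-0], G5=0.
So Y = 0. (Without the fault it would be 1.)

0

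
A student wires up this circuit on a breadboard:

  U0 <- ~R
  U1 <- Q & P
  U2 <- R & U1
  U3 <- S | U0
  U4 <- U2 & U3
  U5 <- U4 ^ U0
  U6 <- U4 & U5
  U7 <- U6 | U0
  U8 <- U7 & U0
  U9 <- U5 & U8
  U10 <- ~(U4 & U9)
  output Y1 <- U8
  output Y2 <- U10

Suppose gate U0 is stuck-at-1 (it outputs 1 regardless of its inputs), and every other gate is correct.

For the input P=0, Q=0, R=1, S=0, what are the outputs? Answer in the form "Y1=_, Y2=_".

Propagate with U0 forced: U0=1 [stuck-at-1], U1=0, U2=0, U3=1, U4=0, U5=1, U6=0, U7=1, U8=1, U9=1, U10=1.
So the outputs are Y1=1, Y2=1. (Without the fault they would be Y1=0, Y2=1.)

Y1=1, Y2=1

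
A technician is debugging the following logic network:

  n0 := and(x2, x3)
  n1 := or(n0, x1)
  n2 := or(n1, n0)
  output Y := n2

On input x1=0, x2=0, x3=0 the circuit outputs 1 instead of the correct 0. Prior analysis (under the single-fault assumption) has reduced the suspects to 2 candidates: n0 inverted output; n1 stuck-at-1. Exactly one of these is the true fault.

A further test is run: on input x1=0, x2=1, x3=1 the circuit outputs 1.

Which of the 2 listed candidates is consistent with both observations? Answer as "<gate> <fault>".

n1 stuck-at-1

Evaluate each candidate on input x1=0, x2=1, x3=1:
  n0 inverted output: n0=0 [inverted output], n1=0, n2=0 → 0 — eliminated
  n1 stuck-at-1: n0=1, n1=1 [stuck-at-1], n2=1 → 1 — matches
Only n1 stuck-at-1 reproduces the observed 1.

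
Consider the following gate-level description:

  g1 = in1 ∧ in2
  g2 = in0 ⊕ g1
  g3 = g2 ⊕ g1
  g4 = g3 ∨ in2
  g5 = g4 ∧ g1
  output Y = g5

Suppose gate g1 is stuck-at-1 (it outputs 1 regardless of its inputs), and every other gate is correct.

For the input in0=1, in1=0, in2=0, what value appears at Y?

1

Propagate with g1 forced: g1=1 [stuck-at-1], g2=0, g3=1, g4=1, g5=1.
So Y = 1. (Without the fault it would be 0.)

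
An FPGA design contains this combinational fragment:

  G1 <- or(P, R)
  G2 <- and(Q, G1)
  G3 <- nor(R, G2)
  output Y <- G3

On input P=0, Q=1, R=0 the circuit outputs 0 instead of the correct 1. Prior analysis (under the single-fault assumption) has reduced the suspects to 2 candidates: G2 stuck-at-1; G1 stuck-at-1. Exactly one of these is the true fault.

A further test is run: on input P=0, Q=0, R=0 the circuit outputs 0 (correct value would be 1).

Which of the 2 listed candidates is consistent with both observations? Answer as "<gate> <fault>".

G2 stuck-at-1

Evaluate each candidate on input P=0, Q=0, R=0:
  G2 stuck-at-1: G1=0, G2=1 [stuck-at-1], G3=0 → 0 — matches
  G1 stuck-at-1: G1=1 [stuck-at-1], G2=0, G3=1 → 1 — eliminated
Only G2 stuck-at-1 reproduces the observed 0.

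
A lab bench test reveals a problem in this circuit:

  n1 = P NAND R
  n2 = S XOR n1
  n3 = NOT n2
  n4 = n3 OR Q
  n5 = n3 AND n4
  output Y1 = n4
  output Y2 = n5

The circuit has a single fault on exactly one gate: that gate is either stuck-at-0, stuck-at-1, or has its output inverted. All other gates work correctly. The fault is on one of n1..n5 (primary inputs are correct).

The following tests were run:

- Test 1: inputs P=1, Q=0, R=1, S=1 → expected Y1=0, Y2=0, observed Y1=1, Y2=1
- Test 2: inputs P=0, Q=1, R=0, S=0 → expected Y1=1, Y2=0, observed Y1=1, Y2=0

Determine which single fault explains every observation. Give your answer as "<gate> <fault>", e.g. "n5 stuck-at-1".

Fault-free values for test 1 (P=1, Q=0, R=1, S=1): n1=0, n2=1, n3=0, n4=0, n5=0, giving Y1=0, Y2=0. Observed Y1=1, Y2=1.
Test 1: faults giving observed Y1=1, Y2=1 are {n1 stuck-at-1, n1 inverted output, n2 stuck-at-0, n2 inverted output, n3 stuck-at-1, n3 inverted output}.
Test 2 (P=0, Q=1, R=0, S=0): fault-free n1=1, n2=1, n3=0, n4=1, n5=0 → Y1=1, Y2=0; observed Y1=1, Y2=0. Eliminates n1 inverted output, n2 stuck-at-0, n2 inverted output, n3 stuck-at-1, n3 inverted output.
Only n1 stuck-at-1 is consistent with every test.

n1 stuck-at-1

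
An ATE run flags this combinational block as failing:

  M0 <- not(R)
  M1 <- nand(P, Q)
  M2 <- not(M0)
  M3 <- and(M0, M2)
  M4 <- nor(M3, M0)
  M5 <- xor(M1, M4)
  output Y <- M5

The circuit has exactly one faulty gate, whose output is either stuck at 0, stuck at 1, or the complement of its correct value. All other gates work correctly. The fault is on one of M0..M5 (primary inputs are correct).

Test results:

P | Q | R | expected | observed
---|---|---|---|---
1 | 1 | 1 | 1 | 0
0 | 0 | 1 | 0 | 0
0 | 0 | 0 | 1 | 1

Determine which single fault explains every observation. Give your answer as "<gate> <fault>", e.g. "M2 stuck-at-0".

Fault-free values for test 1 (P=1, Q=1, R=1): M0=0, M1=0, M2=1, M3=0, M4=1, M5=1, giving Y=1. Observed 0.
Test 1: faults giving observed 0 are {M0 stuck-at-1, M0 inverted output, M1 stuck-at-1, M1 inverted output, M3 stuck-at-1, M3 inverted output, M4 stuck-at-0, M4 inverted output, M5 stuck-at-0, M5 inverted output}.
Test 2 (P=0, Q=0, R=1): fault-free M0=0, M1=1, M2=1, M3=0, M4=1, M5=0 → 0; observed 0. Eliminates M0 stuck-at-1, M0 inverted output, M1 inverted output, M3 stuck-at-1, M3 inverted output, M4 stuck-at-0, M4 inverted output, M5 inverted output.
Test 3 (P=0, Q=0, R=0): fault-free M0=1, M1=1, M2=0, M3=0, M4=0, M5=1 → 1; observed 1. Eliminates M5 stuck-at-0.
Only M1 stuck-at-1 is consistent with every test.

M1 stuck-at-1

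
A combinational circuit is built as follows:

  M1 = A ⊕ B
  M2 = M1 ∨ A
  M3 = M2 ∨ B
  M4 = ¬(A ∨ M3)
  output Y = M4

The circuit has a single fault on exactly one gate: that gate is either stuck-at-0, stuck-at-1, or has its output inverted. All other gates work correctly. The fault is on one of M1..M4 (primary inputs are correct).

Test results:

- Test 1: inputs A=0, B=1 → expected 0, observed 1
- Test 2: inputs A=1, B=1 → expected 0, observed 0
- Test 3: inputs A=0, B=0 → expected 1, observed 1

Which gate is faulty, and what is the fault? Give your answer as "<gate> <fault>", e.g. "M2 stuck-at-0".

M3 stuck-at-0

Fault-free values for test 1 (A=0, B=1): M1=1, M2=1, M3=1, M4=0, giving Y=0. Observed 1.
Test 1: faults giving observed 1 are {M3 stuck-at-0, M3 inverted output, M4 stuck-at-1, M4 inverted output}.
Test 2 (A=1, B=1): fault-free M1=0, M2=1, M3=1, M4=0 → 0; observed 0. Eliminates M4 stuck-at-1, M4 inverted output.
Test 3 (A=0, B=0): fault-free M1=0, M2=0, M3=0, M4=1 → 1; observed 1. Eliminates M3 inverted output.
Only M3 stuck-at-0 is consistent with every test.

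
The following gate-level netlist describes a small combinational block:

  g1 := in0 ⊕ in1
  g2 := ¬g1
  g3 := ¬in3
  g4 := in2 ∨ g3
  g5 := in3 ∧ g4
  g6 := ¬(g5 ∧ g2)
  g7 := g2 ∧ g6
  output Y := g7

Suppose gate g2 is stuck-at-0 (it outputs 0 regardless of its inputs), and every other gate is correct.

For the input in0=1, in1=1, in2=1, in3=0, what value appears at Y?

0

Propagate with g2 forced: g1=0, g2=0 [stuck-at-0], g3=1, g4=1, g5=0, g6=1, g7=0.
So Y = 0. (Without the fault it would be 1.)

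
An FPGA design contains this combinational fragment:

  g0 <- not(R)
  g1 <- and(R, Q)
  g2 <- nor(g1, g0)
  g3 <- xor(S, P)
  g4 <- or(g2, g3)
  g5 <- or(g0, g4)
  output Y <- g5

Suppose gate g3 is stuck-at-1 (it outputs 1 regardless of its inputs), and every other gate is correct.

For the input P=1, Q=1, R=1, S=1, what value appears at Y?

1

Propagate with g3 forced: g0=0, g1=1, g2=0, g3=1 [stuck-at-1], g4=1, g5=1.
So Y = 1. (Without the fault it would be 0.)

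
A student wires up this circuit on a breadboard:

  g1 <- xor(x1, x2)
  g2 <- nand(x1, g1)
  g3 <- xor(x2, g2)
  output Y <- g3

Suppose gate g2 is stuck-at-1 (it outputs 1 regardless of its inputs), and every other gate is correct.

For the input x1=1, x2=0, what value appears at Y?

1

Propagate with g2 forced: g1=1, g2=1 [stuck-at-1], g3=1.
So Y = 1. (Without the fault it would be 0.)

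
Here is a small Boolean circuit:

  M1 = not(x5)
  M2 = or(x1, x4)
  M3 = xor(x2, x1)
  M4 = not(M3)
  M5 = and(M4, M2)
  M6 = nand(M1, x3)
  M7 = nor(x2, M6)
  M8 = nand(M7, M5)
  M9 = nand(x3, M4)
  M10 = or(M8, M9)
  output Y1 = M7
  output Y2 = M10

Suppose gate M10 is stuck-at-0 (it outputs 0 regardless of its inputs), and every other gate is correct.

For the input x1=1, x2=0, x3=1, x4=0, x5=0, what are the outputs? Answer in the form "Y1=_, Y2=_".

Propagate with M10 forced: M1=1, M2=1, M3=1, M4=0, M5=0, M6=0, M7=1, M8=1, M9=1, M10=0 [stuck-at-0].
So the outputs are Y1=1, Y2=0. (Without the fault they would be Y1=1, Y2=1.)

Y1=1, Y2=0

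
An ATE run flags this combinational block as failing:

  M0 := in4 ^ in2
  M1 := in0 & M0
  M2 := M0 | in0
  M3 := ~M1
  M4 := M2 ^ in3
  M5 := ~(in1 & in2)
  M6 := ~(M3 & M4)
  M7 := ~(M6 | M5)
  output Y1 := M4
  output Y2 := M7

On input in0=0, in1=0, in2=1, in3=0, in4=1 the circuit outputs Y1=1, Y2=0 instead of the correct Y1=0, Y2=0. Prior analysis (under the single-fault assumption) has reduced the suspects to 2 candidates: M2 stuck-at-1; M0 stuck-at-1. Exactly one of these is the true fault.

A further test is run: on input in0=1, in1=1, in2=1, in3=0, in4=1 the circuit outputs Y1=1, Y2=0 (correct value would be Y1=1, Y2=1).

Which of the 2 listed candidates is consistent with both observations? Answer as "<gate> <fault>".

Evaluate each candidate on input in0=1, in1=1, in2=1, in3=0, in4=1:
  M2 stuck-at-1: M0=0, M1=0, M2=1 [stuck-at-1], M3=1, M4=1, M5=0, M6=0, M7=1 → Y1=1, Y2=1 — eliminated
  M0 stuck-at-1: M0=1 [stuck-at-1], M1=1, M2=1, M3=0, M4=1, M5=0, M6=1, M7=0 → Y1=1, Y2=0 — matches
Only M0 stuck-at-1 reproduces the observed Y1=1, Y2=0.

M0 stuck-at-1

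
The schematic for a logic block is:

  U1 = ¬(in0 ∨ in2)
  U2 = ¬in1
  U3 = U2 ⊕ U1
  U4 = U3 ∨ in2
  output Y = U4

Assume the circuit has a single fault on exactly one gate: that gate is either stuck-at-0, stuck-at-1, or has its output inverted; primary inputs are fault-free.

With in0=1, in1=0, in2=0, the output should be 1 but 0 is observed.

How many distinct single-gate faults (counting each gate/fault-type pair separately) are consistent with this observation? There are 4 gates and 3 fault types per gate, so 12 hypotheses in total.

Fault-free: U1=0, U2=1, U3=1, U4=1 → 1. Observed 0.
  U1 stuck-at-0: output 1 ✗
  U1 stuck-at-1: output 0 ✓
  U1 inverted output: output 0 ✓
  U2 stuck-at-0: output 0 ✓
  U2 stuck-at-1: output 1 ✗
  U2 inverted output: output 0 ✓
  U3 stuck-at-0: output 0 ✓
  U3 stuck-at-1: output 1 ✗
  U3 inverted output: output 0 ✓
  U4 stuck-at-0: output 0 ✓
  U4 stuck-at-1: output 1 ✗
  U4 inverted output: output 0 ✓
Consistent faults: {U1 stuck-at-1, U1 inverted output, U2 stuck-at-0, U2 inverted output, U3 stuck-at-0, U3 inverted output, U4 stuck-at-0, U4 inverted output} — 8 in all.

8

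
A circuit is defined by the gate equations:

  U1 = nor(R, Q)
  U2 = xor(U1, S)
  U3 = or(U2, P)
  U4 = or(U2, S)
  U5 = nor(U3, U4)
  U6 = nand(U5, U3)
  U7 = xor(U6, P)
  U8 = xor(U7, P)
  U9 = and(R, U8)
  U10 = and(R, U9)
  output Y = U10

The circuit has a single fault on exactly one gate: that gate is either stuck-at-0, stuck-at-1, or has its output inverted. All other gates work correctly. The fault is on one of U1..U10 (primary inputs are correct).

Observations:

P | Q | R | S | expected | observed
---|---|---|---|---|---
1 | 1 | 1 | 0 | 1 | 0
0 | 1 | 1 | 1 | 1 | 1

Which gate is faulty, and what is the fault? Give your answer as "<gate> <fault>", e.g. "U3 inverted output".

U7 stuck-at-1

Fault-free values for test 1 (P=1, Q=1, R=1, S=0): U1=0, U2=0, U3=1, U4=0, U5=0, U6=1, U7=0, U8=1, U9=1, U10=1, giving Y=1. Observed 0.
Test 1: faults giving observed 0 are {U5 stuck-at-1, U5 inverted output, U6 stuck-at-0, U6 inverted output, U7 stuck-at-1, U7 inverted output, U8 stuck-at-0, U8 inverted output, U9 stuck-at-0, U9 inverted output, U10 stuck-at-0, U10 inverted output}.
Test 2 (P=0, Q=1, R=1, S=1): fault-free U1=0, U2=1, U3=1, U4=1, U5=0, U6=1, U7=1, U8=1, U9=1, U10=1 → 1; observed 1. Eliminates U5 stuck-at-1, U5 inverted output, U6 stuck-at-0, U6 inverted output, U7 inverted output, U8 stuck-at-0, U8 inverted output, U9 stuck-at-0, U9 inverted output, U10 stuck-at-0, U10 inverted output.
Only U7 stuck-at-1 is consistent with every test.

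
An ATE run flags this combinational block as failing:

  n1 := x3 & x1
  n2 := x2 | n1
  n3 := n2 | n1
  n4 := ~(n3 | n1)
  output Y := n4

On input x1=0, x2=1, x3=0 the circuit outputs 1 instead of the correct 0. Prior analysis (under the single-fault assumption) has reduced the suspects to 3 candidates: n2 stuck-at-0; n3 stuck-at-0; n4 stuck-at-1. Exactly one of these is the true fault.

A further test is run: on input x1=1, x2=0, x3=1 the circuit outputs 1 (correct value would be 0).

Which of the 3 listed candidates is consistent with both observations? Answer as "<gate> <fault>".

Evaluate each candidate on input x1=1, x2=0, x3=1:
  n2 stuck-at-0: n1=1, n2=0 [stuck-at-0], n3=1, n4=0 → 0 — eliminated
  n3 stuck-at-0: n1=1, n2=1, n3=0 [stuck-at-0], n4=0 → 0 — eliminated
  n4 stuck-at-1: n1=1, n2=1, n3=1, n4=1 [stuck-at-1] → 1 — matches
Only n4 stuck-at-1 reproduces the observed 1.

n4 stuck-at-1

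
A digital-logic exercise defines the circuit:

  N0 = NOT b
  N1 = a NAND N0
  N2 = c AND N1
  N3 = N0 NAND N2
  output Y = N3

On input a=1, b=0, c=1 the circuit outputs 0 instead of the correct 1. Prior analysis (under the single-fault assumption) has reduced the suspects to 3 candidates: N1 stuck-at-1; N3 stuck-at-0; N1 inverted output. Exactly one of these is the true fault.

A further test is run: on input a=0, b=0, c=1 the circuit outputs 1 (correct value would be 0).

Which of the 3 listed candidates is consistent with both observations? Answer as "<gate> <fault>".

Evaluate each candidate on input a=0, b=0, c=1:
  N1 stuck-at-1: N0=1, N1=1 [stuck-at-1], N2=1, N3=0 → 0 — eliminated
  N3 stuck-at-0: N0=1, N1=1, N2=1, N3=0 [stuck-at-0] → 0 — eliminated
  N1 inverted output: N0=1, N1=0 [inverted output], N2=0, N3=1 → 1 — matches
Only N1 inverted output reproduces the observed 1.

N1 inverted output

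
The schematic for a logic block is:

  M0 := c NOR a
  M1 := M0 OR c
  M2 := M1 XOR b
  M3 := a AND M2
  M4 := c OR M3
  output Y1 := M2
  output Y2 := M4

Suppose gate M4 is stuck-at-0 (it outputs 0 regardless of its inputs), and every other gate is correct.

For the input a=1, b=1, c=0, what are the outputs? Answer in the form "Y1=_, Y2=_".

Y1=1, Y2=0

Propagate with M4 forced: M0=0, M1=0, M2=1, M3=1, M4=0 [stuck-at-0].
So the outputs are Y1=1, Y2=0. (Without the fault they would be Y1=1, Y2=1.)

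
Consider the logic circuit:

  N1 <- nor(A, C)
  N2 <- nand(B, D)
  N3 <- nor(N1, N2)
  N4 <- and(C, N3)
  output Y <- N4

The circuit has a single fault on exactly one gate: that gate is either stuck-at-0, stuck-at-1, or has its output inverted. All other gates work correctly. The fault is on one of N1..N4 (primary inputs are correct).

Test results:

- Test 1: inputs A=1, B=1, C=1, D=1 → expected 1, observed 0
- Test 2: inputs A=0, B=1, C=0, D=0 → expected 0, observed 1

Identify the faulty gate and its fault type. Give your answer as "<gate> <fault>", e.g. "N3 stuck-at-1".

N4 inverted output

Fault-free values for test 1 (A=1, B=1, C=1, D=1): N1=0, N2=0, N3=1, N4=1, giving Y=1. Observed 0.
Test 1: faults giving observed 0 are {N1 stuck-at-1, N1 inverted output, N2 stuck-at-1, N2 inverted output, N3 stuck-at-0, N3 inverted output, N4 stuck-at-0, N4 inverted output}.
Test 2 (A=0, B=1, C=0, D=0): fault-free N1=1, N2=1, N3=0, N4=0 → 0; observed 1. Eliminates N1 stuck-at-1, N1 inverted output, N2 stuck-at-1, N2 inverted output, N3 stuck-at-0, N3 inverted output, N4 stuck-at-0.
Only N4 inverted output is consistent with every test.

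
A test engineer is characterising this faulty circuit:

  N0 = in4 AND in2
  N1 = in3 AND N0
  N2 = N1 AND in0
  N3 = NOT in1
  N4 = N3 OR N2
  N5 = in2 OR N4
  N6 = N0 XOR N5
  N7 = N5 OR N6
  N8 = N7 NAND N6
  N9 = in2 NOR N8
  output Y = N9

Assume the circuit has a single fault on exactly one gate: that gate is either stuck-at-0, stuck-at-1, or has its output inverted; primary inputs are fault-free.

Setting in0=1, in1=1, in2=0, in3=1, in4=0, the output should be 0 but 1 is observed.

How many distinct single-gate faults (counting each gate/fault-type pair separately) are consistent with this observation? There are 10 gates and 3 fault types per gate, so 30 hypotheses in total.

16

Fault-free: N0=0, N1=0, N2=0, N3=0, N4=0, N5=0, N6=0, N7=0, N8=1, N9=0 → 0. Observed 1.
  N0: none of the 3 fault types match ✗
  N1: stuck-at-1, inverted output ✓; others ✗
  N2: stuck-at-1, inverted output ✓; others ✗
  N3: stuck-at-1, inverted output ✓; others ✗
  N4: stuck-at-1, inverted output ✓; others ✗
  N5: stuck-at-1, inverted output ✓; others ✗
  N6: stuck-at-1, inverted output ✓; others ✗
  N7: none of the 3 fault types match ✗
  N8: stuck-at-0, inverted output ✓; others ✗
  N9: stuck-at-1, inverted output ✓; others ✗
Consistent faults: {N1 stuck-at-1, N1 inverted output, N2 stuck-at-1, N2 inverted output, N3 stuck-at-1, N3 inverted output, N4 stuck-at-1, N4 inverted output, N5 stuck-at-1, N5 inverted output, N6 stuck-at-1, N6 inverted output, N8 stuck-at-0, N8 inverted output, N9 stuck-at-1, N9 inverted output} — 16 in all.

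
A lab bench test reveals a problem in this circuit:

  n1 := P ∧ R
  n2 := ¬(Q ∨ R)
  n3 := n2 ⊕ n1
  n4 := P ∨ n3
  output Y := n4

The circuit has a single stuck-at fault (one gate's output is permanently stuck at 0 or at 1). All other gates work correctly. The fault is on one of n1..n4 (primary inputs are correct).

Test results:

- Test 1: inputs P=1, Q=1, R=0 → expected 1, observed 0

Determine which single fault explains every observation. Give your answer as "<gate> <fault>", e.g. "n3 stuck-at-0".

Fault-free values for test 1 (P=1, Q=1, R=0): n1=0, n2=0, n3=0, n4=1, giving Y=1. Observed 0.
Test 1: faults giving observed 0 are {n4 stuck-at-0}.
Only n4 stuck-at-0 is consistent with every test.

n4 stuck-at-0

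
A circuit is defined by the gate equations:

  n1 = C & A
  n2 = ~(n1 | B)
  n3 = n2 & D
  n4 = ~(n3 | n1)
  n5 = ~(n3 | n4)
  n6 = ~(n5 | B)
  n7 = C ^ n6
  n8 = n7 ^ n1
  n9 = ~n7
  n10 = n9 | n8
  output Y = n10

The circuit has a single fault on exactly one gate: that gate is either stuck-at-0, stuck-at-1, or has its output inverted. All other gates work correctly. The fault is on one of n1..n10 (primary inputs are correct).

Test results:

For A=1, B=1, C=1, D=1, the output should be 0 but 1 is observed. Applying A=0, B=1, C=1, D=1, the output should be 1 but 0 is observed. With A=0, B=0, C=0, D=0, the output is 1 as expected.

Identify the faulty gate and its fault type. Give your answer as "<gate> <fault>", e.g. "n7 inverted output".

Fault-free values for test 1 (A=1, B=1, C=1, D=1): n1=1, n2=0, n3=0, n4=0, n5=1, n6=0, n7=1, n8=0, n9=0, n10=0, giving Y=0. Observed 1.
Test 1: faults giving observed 1 are {n1 stuck-at-0, n1 inverted output, n6 stuck-at-1, n6 inverted output, n7 stuck-at-0, n7 inverted output, n8 stuck-at-1, n8 inverted output, n9 stuck-at-1, n9 inverted output, n10 stuck-at-1, n10 inverted output}.
Test 2 (A=0, B=1, C=1, D=1): fault-free n1=0, n2=0, n3=0, n4=1, n5=0, n6=0, n7=1, n8=1, n9=0, n10=1 → 1; observed 0. Eliminates n1 stuck-at-0, n6 stuck-at-1, n6 inverted output, n7 stuck-at-0, n7 inverted output, n8 stuck-at-1, n9 stuck-at-1, n9 inverted output, n10 stuck-at-1.
Test 3 (A=0, B=0, C=0, D=0): fault-free n1=0, n2=1, n3=0, n4=1, n5=0, n6=1, n7=1, n8=1, n9=0, n10=1 → 1; observed 1. Eliminates n8 inverted output, n10 inverted output.
Only n1 inverted output is consistent with every test.

n1 inverted output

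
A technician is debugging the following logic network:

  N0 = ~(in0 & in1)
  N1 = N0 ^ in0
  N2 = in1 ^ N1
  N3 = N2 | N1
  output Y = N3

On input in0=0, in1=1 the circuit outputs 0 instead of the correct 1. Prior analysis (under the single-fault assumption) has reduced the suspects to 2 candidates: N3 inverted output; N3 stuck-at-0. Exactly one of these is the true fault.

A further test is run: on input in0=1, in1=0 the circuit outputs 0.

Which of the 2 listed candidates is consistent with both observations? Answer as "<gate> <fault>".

Evaluate each candidate on input in0=1, in1=0:
  N3 inverted output: N0=1, N1=0, N2=0, N3=1 [inverted output] → 1 — eliminated
  N3 stuck-at-0: N0=1, N1=0, N2=0, N3=0 [stuck-at-0] → 0 — matches
Only N3 stuck-at-0 reproduces the observed 0.

N3 stuck-at-0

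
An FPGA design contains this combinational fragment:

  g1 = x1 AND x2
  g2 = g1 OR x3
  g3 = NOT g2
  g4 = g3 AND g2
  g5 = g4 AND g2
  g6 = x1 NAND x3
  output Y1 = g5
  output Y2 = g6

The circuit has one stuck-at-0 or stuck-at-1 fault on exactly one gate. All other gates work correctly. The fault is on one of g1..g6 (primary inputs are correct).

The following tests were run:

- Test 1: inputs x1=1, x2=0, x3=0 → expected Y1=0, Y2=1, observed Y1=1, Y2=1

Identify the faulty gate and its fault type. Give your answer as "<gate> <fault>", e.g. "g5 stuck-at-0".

g5 stuck-at-1

Fault-free values for test 1 (x1=1, x2=0, x3=0): g1=0, g2=0, g3=1, g4=0, g5=0, g6=1, giving Y1=0, Y2=1. Observed Y1=1, Y2=1.
Test 1: faults giving observed Y1=1, Y2=1 are {g5 stuck-at-1}.
Only g5 stuck-at-1 is consistent with every test.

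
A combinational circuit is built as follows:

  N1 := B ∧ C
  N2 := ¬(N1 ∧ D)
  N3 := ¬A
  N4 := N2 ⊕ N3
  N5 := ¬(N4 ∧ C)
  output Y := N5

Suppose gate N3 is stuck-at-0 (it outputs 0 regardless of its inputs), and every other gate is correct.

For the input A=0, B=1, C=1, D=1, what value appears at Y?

Propagate with N3 forced: N1=1, N2=0, N3=0 [stuck-at-0], N4=0, N5=1.
So Y = 1. (Without the fault it would be 0.)

1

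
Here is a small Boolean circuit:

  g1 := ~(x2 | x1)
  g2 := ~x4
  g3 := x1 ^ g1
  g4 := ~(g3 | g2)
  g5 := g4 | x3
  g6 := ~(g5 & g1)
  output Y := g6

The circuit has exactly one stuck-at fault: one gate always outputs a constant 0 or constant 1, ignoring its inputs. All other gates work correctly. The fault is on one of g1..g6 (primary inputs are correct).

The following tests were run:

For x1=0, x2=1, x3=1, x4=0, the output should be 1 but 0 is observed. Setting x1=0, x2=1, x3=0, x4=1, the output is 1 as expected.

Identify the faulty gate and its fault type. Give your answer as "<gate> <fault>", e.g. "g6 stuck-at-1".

g1 stuck-at-1

Fault-free values for test 1 (x1=0, x2=1, x3=1, x4=0): g1=0, g2=1, g3=0, g4=0, g5=1, g6=1, giving Y=1. Observed 0.
Test 1: faults giving observed 0 are {g1 stuck-at-1, g6 stuck-at-0}.
Test 2 (x1=0, x2=1, x3=0, x4=1): fault-free g1=0, g2=0, g3=0, g4=1, g5=1, g6=1 → 1; observed 1. Eliminates g6 stuck-at-0.
Only g1 stuck-at-1 is consistent with every test.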